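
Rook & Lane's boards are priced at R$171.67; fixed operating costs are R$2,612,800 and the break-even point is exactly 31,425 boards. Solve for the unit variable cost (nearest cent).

R$88.53

At break-even, FC = Q × (P − VC), so P − VC = R$2,612,800 ÷ 31,425 = R$83.1440.
Hence VC = price − CM = R$171.67 − R$83.1440 = R$88.53.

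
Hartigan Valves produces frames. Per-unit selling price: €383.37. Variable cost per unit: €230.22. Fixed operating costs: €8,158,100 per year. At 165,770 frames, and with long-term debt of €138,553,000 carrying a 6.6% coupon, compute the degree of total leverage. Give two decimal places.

At 165,770 units, contribution = 165,770 × €153.15 = €25,387,675.50.
Subtracting fixed costs: EBIT = €25,387,675.50 − €8,158,100 = €17,229,575.50. Interest = €9,144,498.00, so EBIT − I = €8,085,077.50.
Degree of total leverage = total CM / (EBIT − interest) = €25,387,675.50 / €8,085,077.50 = 3.1401.

3.14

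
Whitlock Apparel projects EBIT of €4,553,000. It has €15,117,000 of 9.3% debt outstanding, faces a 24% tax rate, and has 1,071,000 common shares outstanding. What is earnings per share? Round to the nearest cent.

Interest = €1,405,881.00, so EBT = €4,553,000 − €1,405,881.00 = €3,147,119.00.
Net income = €3,147,119.00 × (1 − 0.24) = €2,391,810.44.
EPS = €2,391,810.44 ÷ 1,071,000 = €2.23.

€2.23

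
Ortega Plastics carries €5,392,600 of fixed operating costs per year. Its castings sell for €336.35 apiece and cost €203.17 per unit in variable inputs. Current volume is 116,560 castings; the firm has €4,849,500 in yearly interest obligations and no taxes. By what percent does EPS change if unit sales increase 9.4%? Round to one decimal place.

+27.6%

Total contribution margin = 116,560 × €133.18 = €15,523,460.80.
Subtracting fixed costs: EBIT = €15,523,460.80 − €5,392,600 = €10,130,860.80.
After interest of €4,849,500.00, pre-tax earnings = €5,281,360.80.
DCL = total CM / (EBIT − I) = €15,523,460.80 / €5,281,360.80 = 2.9393.
%ΔEPS = DCL × %ΔSales = 2.9393 × +9.4% = +27.6%.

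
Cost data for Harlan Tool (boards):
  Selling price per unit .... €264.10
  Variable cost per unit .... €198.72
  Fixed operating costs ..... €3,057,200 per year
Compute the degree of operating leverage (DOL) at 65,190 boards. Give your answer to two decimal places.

Total contribution margin = 65,190 × €65.38 = €4,262,122.20.
Operating income = contribution − fixed costs = €4,262,122.20 − €3,057,200 = €1,204,922.20.
Degree of operating leverage = €4,262,122.20 / €1,204,922.20 = 3.5373.

3.54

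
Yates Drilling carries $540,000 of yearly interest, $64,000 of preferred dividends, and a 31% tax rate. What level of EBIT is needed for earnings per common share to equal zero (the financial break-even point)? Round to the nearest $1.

Grossing the preferred dividend up to pre-tax terms: $64,000 / (1 − 0.31) = $92,753.62.
EPS = 0 when EBIT covers interest plus the pre-tax preferred burden: $540,000 + $92,753.62 = $632,753.62.

$632,754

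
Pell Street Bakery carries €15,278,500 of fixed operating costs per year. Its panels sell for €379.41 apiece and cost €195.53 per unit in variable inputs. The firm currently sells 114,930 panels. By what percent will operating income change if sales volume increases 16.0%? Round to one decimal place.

At 114,930 units, contribution = 114,930 × €183.88 = €21,133,328.40.
EBIT = €21,133,328.40 − €15,278,500 = €5,854,828.40.
Degree of operating leverage = €21,133,328.40 / €5,854,828.40 = 3.6096.
Operating income changes by 3.6096 × +16.0% = +57.8%.

+57.8%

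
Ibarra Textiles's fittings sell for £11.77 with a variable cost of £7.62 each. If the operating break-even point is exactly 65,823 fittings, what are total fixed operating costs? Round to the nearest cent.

£273,165.45

Contribution margin per unit = £11.77 − £7.62 = £4.15.
Since BE = FC / CM, FC = 65,823 × £4.15 = £273,165.45.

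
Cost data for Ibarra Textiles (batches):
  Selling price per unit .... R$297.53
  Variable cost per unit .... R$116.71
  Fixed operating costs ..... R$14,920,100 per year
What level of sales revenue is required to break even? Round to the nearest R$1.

CM per unit = R$297.53 − R$116.71 = R$180.82; CM ratio = R$180.82 / R$297.53 = 0.6077.
Break-even sales = FC ÷ CM ratio = R$14,920,100 × R$297.53 / R$180.82 = R$24,550,256.

R$24,550,256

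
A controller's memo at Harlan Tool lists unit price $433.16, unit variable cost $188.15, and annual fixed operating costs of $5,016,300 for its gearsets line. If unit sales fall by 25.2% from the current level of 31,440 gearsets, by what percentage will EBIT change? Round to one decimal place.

-72.2%

Contribution at this volume is 31,440 × $245.01 = $7,703,114.40.
EBIT = $7,703,114.40 − $5,016,300 = $2,686,814.40.
DOL = contribution ÷ EBIT = $7,703,114.40 ÷ $2,686,814.40 = 2.8670.
%ΔEBIT = DOL × %ΔSales = 2.8670 × -25.2% = -72.2%.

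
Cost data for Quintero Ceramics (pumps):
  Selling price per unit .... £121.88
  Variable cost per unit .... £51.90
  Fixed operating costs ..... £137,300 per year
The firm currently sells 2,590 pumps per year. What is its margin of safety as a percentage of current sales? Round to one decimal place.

Contribution margin per unit = £121.88 − £51.90 = £69.98. Break-even units = £137,300 ÷ £69.98 = 1,961.99; break-even revenue = 1,961.99 × £121.88 = £239,127.24.
Current sales = 2,590 × £121.88 = £315,669.20.
Margin of safety = (£315,669.20 − £239,127.24) ÷ £315,669.20 = 24.2%.

24.2%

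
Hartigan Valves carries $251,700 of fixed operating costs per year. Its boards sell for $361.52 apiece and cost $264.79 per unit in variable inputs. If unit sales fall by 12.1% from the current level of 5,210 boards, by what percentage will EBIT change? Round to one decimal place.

-24.2%

Total contribution margin = 5,210 × $96.73 = $503,963.30.
Operating income = contribution − fixed costs = $503,963.30 − $251,700 = $252,263.30.
DOL = contribution ÷ EBIT = $503,963.30 ÷ $252,263.30 = 1.9978.
%ΔEBIT = DOL × %ΔSales = 1.9978 × -12.1% = -24.2%.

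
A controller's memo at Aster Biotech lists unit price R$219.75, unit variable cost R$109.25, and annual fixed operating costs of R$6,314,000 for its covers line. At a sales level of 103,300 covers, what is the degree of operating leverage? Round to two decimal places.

Total contribution margin = 103,300 × R$110.50 = R$11,414,650.00.
Subtracting fixed costs: EBIT = R$11,414,650.00 − R$6,314,000 = R$5,100,650.00.
Degree of operating leverage = R$11,414,650.00 / R$5,100,650.00 = 2.2379.

2.24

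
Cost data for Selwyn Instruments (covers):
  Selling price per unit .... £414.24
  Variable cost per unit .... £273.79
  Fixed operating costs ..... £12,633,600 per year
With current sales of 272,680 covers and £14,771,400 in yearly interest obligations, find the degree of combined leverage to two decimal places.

At 272,680 units, contribution = 272,680 × £140.45 = £38,297,906.00.
Operating income = contribution − fixed costs = £38,297,906.00 − £12,633,600 = £25,664,306.00. Interest = £14,771,400.00.
DOL = £38,297,906.00 ÷ £25,664,306.00 = 1.4923; DFL = £25,664,306.00 ÷ £10,892,906.00 = 2.3561.
DCL = DOL × DFL = 1.4923 × 2.3561 = 3.5160.

3.52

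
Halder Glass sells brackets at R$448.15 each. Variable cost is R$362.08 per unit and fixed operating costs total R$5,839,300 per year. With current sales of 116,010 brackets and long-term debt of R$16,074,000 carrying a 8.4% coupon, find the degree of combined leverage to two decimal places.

3.57

Total contribution margin = 116,010 × R$86.07 = R$9,984,980.70.
Subtracting fixed costs: EBIT = R$9,984,980.70 − R$5,839,300 = R$4,145,680.70. Interest = R$1,350,216.00.
DOL = R$9,984,980.70 ÷ R$4,145,680.70 = 2.4085; DFL = R$4,145,680.70 ÷ R$2,795,464.70 = 1.4830.
Combined leverage = 2.4085 × 1.4830 = 3.5718.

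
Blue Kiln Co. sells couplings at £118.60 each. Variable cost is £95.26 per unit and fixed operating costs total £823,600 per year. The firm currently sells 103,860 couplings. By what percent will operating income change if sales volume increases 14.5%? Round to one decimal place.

+22.0%

Total contribution margin = 103,860 × £23.34 = £2,424,092.40.
EBIT = £2,424,092.40 − £823,600 = £1,600,492.40.
Degree of operating leverage = £2,424,092.40 / £1,600,492.40 = 1.5146.
Operating income changes by 1.5146 × +14.5% = +22.0%.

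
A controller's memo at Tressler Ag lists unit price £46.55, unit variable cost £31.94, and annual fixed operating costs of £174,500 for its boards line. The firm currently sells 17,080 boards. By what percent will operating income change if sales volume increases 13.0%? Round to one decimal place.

+43.2%

Total contribution margin = 17,080 × £14.61 = £249,538.80.
Operating income = contribution − fixed costs = £249,538.80 − £174,500 = £75,038.80.
DOL = contribution ÷ EBIT = £249,538.80 ÷ £75,038.80 = 3.3255.
%ΔEBIT = DOL × %ΔSales = 3.3255 × +13.0% = +43.2%.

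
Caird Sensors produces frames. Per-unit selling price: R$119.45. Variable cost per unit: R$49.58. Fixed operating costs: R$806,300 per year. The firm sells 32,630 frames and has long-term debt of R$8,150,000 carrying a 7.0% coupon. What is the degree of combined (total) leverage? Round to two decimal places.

2.52

Contribution at this volume is 32,630 × R$69.87 = R$2,279,858.10.
EBIT = R$2,279,858.10 − R$806,300 = R$1,473,558.10. Interest = R$570,500.00, so EBIT − I = R$903,058.10.
DCL = contribution ÷ (EBIT − I) = R$2,279,858.10 ÷ R$903,058.10 = 2.5246.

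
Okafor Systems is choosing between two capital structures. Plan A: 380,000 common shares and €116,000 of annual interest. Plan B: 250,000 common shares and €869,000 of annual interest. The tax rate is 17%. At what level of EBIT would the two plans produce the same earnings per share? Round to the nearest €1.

At indifference, (EBIT − 116,000)(1 − t)/380,000 = (EBIT − 869,000)(1 − t)/250,000.
The (1 − t) factor cancels: (EBIT − 116,000) × 250,000 = (EBIT − 869,000) × 380,000.
Solving, EBIT = (869,000·380,000 − 116,000·250,000) / (380,000 − 250,000) = 301,220,000,000 / 130,000 = 2,317,076.92.

€2,317,077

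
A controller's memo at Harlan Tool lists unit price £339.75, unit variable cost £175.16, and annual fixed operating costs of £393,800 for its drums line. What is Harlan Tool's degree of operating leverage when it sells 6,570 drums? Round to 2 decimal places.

Total contribution margin = 6,570 × £164.59 = £1,081,356.30.
Operating income = contribution − fixed costs = £1,081,356.30 − £393,800 = £687,556.30.
Degree of operating leverage = £1,081,356.30 / £687,556.30 = 1.5728.

1.57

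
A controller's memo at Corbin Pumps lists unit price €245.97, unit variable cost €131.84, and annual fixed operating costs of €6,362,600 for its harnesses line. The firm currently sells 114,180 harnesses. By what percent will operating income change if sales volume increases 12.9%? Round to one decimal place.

+25.2%

At 114,180 units, contribution = 114,180 × €114.13 = €13,031,363.40.
EBIT = €13,031,363.40 − €6,362,600 = €6,668,763.40.
DOL = contribution ÷ EBIT = €13,031,363.40 ÷ €6,668,763.40 = 1.9541.
Operating income changes by 1.9541 × +12.9% = +25.2%.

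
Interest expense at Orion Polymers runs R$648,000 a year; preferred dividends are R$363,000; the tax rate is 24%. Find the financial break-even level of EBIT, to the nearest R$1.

R$1,125,632

Preferred dividends are paid after tax, so their pre-tax equivalent is R$363,000 ÷ (1 − 0.24) = R$477,631.58.
Financial break-even EBIT = interest + D_p ÷ (1 − t) = R$648,000 + R$477,631.58 = R$1,125,631.58.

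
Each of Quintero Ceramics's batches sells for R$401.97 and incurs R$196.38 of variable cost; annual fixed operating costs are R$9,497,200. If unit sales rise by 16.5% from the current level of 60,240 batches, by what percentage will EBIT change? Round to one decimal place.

At 60,240 units, contribution = 60,240 × R$205.59 = R$12,384,741.60.
Operating income = contribution − fixed costs = R$12,384,741.60 − R$9,497,200 = R$2,887,541.60.
DOL = contribution ÷ EBIT = R$12,384,741.60 ÷ R$2,887,541.60 = 4.2890.
So EBIT moves 4.2890 × (+16.5%) = +70.8%.

+70.8%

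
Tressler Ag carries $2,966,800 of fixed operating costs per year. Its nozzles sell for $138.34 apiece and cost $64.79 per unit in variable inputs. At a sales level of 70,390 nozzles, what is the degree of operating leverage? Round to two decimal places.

2.34

Total contribution margin = 70,390 × $73.55 = $5,177,184.50.
EBIT = $5,177,184.50 − $2,966,800 = $2,210,384.50.
Degree of operating leverage = $5,177,184.50 / $2,210,384.50 = 2.3422.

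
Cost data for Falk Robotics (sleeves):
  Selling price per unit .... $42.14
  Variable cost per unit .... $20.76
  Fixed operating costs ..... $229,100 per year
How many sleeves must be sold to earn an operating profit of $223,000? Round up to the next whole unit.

Contribution margin per unit = $42.14 − $20.76 = $21.38.
Required volume = (fixed costs + target profit) ÷ CM = ($229,100 + $223,000) ÷ $21.38 = 21,145.93, so 21,146 sleeves.

21,146 sleeves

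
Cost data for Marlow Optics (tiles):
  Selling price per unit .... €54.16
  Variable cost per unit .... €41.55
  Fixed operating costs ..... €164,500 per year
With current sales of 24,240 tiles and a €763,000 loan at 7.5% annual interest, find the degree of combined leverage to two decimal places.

3.64

Contribution at this volume is 24,240 × €12.61 = €305,666.40.
Operating income = contribution − fixed costs = €305,666.40 − €164,500 = €141,166.40. Interest = €57,225.00, so EBIT − I = €83,941.40.
DCL = contribution ÷ (EBIT − I) = €305,666.40 ÷ €83,941.40 = 3.6414.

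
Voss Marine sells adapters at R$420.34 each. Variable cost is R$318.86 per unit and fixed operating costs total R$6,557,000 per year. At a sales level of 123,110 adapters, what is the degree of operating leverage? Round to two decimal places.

2.10

Contribution at this volume is 123,110 × R$101.48 = R$12,493,202.80.
Subtracting fixed costs: EBIT = R$12,493,202.80 − R$6,557,000 = R$5,936,202.80.
DOL = contribution ÷ EBIT = R$12,493,202.80 ÷ R$5,936,202.80 = 2.1046.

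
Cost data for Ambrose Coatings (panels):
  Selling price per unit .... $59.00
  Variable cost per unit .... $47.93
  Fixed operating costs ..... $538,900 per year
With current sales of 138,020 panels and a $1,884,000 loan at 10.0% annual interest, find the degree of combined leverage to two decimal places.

At 138,020 units, contribution = 138,020 × $11.07 = $1,527,881.40.
EBIT = $1,527,881.40 − $538,900 = $988,981.40. Interest = $188,400.00.
DOL = $1,527,881.40 ÷ $988,981.40 = 1.5449; DFL = $988,981.40 ÷ $800,581.40 = 1.2353.
DCL = DOL × DFL = 1.5449 × 1.2353 = 1.9084.

1.91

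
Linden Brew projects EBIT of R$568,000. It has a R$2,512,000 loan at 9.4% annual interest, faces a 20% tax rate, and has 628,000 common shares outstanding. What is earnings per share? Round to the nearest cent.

R$0.42

Interest = R$236,128.00, so EBT = R$568,000 − R$236,128.00 = R$331,872.00.
Net income = R$331,872.00 × (1 − 0.20) = R$265,497.60.
EPS = R$265,497.60 ÷ 628,000 = R$0.42.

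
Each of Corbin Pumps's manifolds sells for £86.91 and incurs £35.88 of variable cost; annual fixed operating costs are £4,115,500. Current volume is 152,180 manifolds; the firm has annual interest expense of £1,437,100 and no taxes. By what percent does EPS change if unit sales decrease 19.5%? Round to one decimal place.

-68.4%

At 152,180 units, contribution = 152,180 × £51.03 = £7,765,745.40.
Subtracting fixed costs: EBIT = £7,765,745.40 − £4,115,500 = £3,650,245.40.
After interest of £1,437,100.00, pre-tax earnings = £2,213,145.40.
Degree of combined leverage = contribution ÷ (EBIT − I) = £7,765,745.40 ÷ £2,213,145.40 = 3.5089.
%ΔEPS = DCL × %ΔSales = 3.5089 × -19.5% = -68.4%.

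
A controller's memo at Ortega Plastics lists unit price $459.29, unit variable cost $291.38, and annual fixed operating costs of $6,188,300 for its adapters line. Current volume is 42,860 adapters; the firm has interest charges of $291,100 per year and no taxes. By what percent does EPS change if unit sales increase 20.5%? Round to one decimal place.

+205.7%

Total contribution margin = 42,860 × $167.91 = $7,196,622.60.
EBIT = $7,196,622.60 − $6,188,300 = $1,008,322.60.
Interest = $291,100.00, so EBIT − I = $717,222.60.
Degree of combined leverage = contribution ÷ (EBIT − I) = $7,196,622.60 ÷ $717,222.60 = 10.0340.
EPS therefore changes by 10.0340 × (+20.5%) = +205.7%.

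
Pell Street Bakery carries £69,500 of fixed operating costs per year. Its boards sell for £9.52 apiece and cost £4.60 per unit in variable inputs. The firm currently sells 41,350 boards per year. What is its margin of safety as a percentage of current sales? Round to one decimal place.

Each unit contributes £9.52 − £4.60 = £4.92. Break-even units = £69,500 ÷ £4.92 = 14,126.02; break-even revenue = 14,126.02 × £9.52 = £134,479.67.
Actual sales revenue = 41,350 × £9.52 = £393,652.00.
Margin of safety = (£393,652.00 − £134,479.67) ÷ £393,652.00 = 65.8%.

65.8%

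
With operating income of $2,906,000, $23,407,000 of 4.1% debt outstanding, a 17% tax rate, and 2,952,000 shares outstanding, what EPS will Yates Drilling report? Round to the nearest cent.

$0.55

Pre-tax income = $2,906,000 − $959,687.00 = $1,946,313.00.
After tax at 17%: net income = $1,946,313.00 × 0.83 = $1,615,439.79.
Per share: $1,615,439.79 / 2,952,000 shares = $0.55.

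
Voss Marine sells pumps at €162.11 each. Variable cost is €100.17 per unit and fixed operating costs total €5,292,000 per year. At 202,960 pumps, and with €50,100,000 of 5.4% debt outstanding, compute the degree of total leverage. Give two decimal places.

2.75

At 202,960 units, contribution = 202,960 × €61.94 = €12,571,342.40.
EBIT = €12,571,342.40 − €5,292,000 = €7,279,342.40. Interest = €2,705,400.00.
DOL = €12,571,342.40 ÷ €7,279,342.40 = 1.7270; DFL = €7,279,342.40 ÷ €4,573,942.40 = 1.5915.
Combined leverage = 1.7270 × 1.5915 = 2.7485.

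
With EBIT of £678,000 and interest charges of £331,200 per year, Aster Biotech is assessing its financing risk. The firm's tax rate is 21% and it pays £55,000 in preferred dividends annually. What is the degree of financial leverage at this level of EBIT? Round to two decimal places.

Interest = £331,200.00.
Preferred dividends grossed up pre-tax: £55,000 / (1 − 0.21) = £69,620.25.
DFL = EBIT ÷ [EBIT − I − D_p/(1−t)] = £678,000 ÷ [£678,000 − £331,200.00 − £69,620.25] = £678,000 ÷ £277,179.75 = 2.4461.

2.45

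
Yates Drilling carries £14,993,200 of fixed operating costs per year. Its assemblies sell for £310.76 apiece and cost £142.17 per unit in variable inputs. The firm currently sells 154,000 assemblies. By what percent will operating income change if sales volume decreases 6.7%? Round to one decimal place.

Total contribution margin = 154,000 × £168.59 = £25,962,860.00.
Operating income = contribution − fixed costs = £25,962,860.00 − £14,993,200 = £10,969,660.00.
So DOL = total CM / EBIT = £25,962,860.00 / £10,969,660.00 = 2.3668.
%ΔEBIT = DOL × %ΔSales = 2.3668 × -6.7% = -15.9%.

-15.9%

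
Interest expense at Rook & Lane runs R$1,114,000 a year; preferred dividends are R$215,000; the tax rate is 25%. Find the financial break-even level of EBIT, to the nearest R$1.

R$1,400,667

Grossing the preferred dividend up to pre-tax terms: R$215,000 / (1 − 0.25) = R$286,666.67.
EPS = 0 when EBIT covers interest plus the pre-tax preferred burden: R$1,114,000 + R$286,666.67 = R$1,400,666.67.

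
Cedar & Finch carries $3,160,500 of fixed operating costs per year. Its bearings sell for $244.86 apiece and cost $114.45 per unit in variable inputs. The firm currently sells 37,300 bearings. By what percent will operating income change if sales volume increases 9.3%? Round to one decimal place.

+26.6%

Total contribution margin = 37,300 × $130.41 = $4,864,293.00.
EBIT = $4,864,293.00 − $3,160,500 = $1,703,793.00.
Degree of operating leverage = $4,864,293.00 / $1,703,793.00 = 2.8550.
So EBIT moves 2.8550 × (+9.3%) = +26.6%.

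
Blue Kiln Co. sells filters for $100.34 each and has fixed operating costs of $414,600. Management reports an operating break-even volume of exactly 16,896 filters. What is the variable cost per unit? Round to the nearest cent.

$75.80

Contribution per unit must be FC / Q = $414,600 / 16,896 = $24.5384.
Hence VC = price − CM = $100.34 − $24.5384 = $75.80.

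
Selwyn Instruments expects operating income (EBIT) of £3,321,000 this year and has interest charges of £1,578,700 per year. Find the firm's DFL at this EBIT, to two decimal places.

1.91

Annual interest charges come to £1,578,700.00.
DFL = EBIT ÷ (EBIT − I) = £3,321,000 ÷ (£3,321,000 − £1,578,700.00) = £3,321,000 ÷ £1,742,300.00 = 1.9061.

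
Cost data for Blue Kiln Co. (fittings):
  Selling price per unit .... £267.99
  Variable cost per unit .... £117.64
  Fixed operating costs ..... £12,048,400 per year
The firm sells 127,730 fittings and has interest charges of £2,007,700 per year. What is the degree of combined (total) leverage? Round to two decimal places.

3.73

At 127,730 units, contribution = 127,730 × £150.35 = £19,204,205.50.
EBIT = £19,204,205.50 − £12,048,400 = £7,155,805.50. Interest = £2,007,700.00, so EBIT − I = £5,148,105.50.
Degree of total leverage = total CM / (EBIT − interest) = £19,204,205.50 / £5,148,105.50 = 3.7303.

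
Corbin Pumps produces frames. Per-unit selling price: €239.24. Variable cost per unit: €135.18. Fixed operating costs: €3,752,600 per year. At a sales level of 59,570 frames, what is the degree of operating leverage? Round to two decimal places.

2.53

At 59,570 units, contribution = 59,570 × €104.06 = €6,198,854.20.
Subtracting fixed costs: EBIT = €6,198,854.20 − €3,752,600 = €2,446,254.20.
So DOL = total CM / EBIT = €6,198,854.20 / €2,446,254.20 = 2.5340.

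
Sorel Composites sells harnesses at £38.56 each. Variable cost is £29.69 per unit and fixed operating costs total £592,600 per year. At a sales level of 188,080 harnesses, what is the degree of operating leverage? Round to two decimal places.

Total contribution margin = 188,080 × £8.87 = £1,668,269.60.
EBIT = £1,668,269.60 − £592,600 = £1,075,669.60.
So DOL = total CM / EBIT = £1,668,269.60 / £1,075,669.60 = 1.5509.

1.55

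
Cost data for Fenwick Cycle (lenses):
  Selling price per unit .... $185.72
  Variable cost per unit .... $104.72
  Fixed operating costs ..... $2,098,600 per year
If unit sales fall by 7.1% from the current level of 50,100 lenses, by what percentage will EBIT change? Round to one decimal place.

-14.7%

Contribution at this volume is 50,100 × $81.00 = $4,058,100.00.
Operating income = contribution − fixed costs = $4,058,100.00 − $2,098,600 = $1,959,500.00.
DOL = contribution ÷ EBIT = $4,058,100.00 ÷ $1,959,500.00 = 2.0710.
So EBIT moves 2.0710 × (-7.1%) = -14.7%.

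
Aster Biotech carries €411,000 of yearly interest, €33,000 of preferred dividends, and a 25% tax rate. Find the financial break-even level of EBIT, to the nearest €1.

€455,000

Preferred dividends are paid after tax, so their pre-tax equivalent is €33,000 ÷ (1 − 0.25) = €44,000.00.
Financial break-even EBIT = interest + D_p ÷ (1 − t) = €411,000 + €44,000.00 = €455,000.00.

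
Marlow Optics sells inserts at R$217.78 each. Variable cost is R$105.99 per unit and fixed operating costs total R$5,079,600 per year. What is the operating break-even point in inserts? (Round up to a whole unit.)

45,439 inserts

Unit CM = price − variable cost = R$217.78 − R$105.99 = R$111.79.
Units to break even: R$5,079,600 ÷ R$111.79 = 45,438.77, rounded up to 45,439.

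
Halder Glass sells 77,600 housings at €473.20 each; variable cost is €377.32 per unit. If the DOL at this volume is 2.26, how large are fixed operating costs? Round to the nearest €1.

Contribution at this volume is 77,600 × €95.88 = €7,440,288.00.
Since DOL = CM ÷ EBIT, EBIT = €7,440,288.00 ÷ 2.26 = €3,292,162.83.
And FC = contribution − EBIT = €7,440,288.00 − €3,292,162.83 = €4,148,125.

€4,148,125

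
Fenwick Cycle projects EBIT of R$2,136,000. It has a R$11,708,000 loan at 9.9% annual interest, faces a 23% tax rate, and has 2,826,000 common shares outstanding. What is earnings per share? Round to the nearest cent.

R$0.27

Pre-tax income = R$2,136,000 − R$1,159,092.00 = R$976,908.00.
Net income = R$976,908.00 × (1 − 0.23) = R$752,219.16.
Per share: R$752,219.16 / 2,826,000 shares = R$0.27.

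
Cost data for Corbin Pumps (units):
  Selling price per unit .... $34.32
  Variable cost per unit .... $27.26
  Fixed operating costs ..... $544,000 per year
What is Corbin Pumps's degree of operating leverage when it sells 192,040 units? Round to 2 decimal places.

1.67

Contribution at this volume is 192,040 × $7.06 = $1,355,802.40.
EBIT = $1,355,802.40 − $544,000 = $811,802.40.
So DOL = total CM / EBIT = $1,355,802.40 / $811,802.40 = 1.6701.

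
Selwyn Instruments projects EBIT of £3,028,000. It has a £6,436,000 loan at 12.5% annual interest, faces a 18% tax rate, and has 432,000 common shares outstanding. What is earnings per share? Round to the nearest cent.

£4.22

Interest = £804,500.00, so EBT = £3,028,000 − £804,500.00 = £2,223,500.00.
After tax at 18%: net income = £2,223,500.00 × 0.82 = £1,823,270.00.
Per share: £1,823,270.00 / 432,000 shares = £4.22.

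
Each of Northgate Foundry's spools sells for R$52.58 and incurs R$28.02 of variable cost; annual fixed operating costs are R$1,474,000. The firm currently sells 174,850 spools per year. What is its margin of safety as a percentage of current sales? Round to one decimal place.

65.7%

Each unit contributes R$52.58 − R$28.02 = R$24.56. Break-even units = R$1,474,000 ÷ R$24.56 = 60,016.29; break-even revenue = 60,016.29 × R$52.58 = R$3,155,656.35.
Current sales = 174,850 × R$52.58 = R$9,193,613.00.
Margin of safety = (R$9,193,613.00 − R$3,155,656.35) ÷ R$9,193,613.00 = 65.7%.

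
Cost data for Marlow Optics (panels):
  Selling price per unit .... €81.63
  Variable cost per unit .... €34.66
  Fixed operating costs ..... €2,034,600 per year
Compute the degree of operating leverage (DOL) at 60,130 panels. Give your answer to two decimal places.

3.58

At 60,130 units, contribution = 60,130 × €46.97 = €2,824,306.10.
Subtracting fixed costs: EBIT = €2,824,306.10 − €2,034,600 = €789,706.10.
DOL = contribution ÷ EBIT = €2,824,306.10 ÷ €789,706.10 = 3.5764.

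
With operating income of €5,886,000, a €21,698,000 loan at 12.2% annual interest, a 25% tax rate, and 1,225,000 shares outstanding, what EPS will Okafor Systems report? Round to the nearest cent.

€1.98

Pre-tax income = €5,886,000 − €2,647,156.00 = €3,238,844.00.
After tax at 25%: net income = €3,238,844.00 × 0.75 = €2,429,133.00.
Per share: €2,429,133.00 / 1,225,000 shares = €1.98.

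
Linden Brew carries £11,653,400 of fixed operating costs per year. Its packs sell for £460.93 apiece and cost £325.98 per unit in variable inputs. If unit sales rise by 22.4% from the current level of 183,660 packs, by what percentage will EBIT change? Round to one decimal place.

At 183,660 units, contribution = 183,660 × £134.95 = £24,784,917.00.
EBIT = £24,784,917.00 − £11,653,400 = £13,131,517.00.
So DOL = total CM / EBIT = £24,784,917.00 / £13,131,517.00 = 1.8874.
So EBIT moves 1.8874 × (+22.4%) = +42.3%.

+42.3%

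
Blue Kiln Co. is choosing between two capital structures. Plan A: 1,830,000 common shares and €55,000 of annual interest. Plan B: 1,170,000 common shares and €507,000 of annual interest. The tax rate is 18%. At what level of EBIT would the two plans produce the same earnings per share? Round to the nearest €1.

€1,308,273

At indifference, (EBIT − 55,000)(1 − t)/1,830,000 = (EBIT − 507,000)(1 − t)/1,170,000.
The (1 − t) factor cancels: (EBIT − 55,000) × 1,170,000 = (EBIT − 507,000) × 1,830,000.
Solving, EBIT = (507,000·1,830,000 − 55,000·1,170,000) / (1,830,000 − 1,170,000) = 863,460,000,000 / 660,000 = 1,308,272.73.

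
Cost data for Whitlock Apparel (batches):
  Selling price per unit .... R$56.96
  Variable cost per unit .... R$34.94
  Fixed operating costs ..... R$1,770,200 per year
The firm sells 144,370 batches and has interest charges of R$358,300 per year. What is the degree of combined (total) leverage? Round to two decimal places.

3.03

At 144,370 units, contribution = 144,370 × R$22.02 = R$3,179,027.40.
Operating income = contribution − fixed costs = R$3,179,027.40 − R$1,770,200 = R$1,408,827.40. Interest = R$358,300.00, so EBIT − I = R$1,050,527.40.
DCL = contribution ÷ (EBIT − I) = R$3,179,027.40 ÷ R$1,050,527.40 = 3.0261.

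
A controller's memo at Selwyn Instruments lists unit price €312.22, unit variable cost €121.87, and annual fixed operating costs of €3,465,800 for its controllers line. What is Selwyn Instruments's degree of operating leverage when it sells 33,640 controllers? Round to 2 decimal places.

Total contribution margin = 33,640 × €190.35 = €6,403,374.00.
EBIT = €6,403,374.00 − €3,465,800 = €2,937,574.00.
DOL = contribution ÷ EBIT = €6,403,374.00 ÷ €2,937,574.00 = 2.1798.

2.18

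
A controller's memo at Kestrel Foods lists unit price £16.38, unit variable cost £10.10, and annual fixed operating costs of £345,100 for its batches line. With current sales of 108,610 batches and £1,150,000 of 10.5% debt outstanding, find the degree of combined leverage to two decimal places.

3.15

Total contribution margin = 108,610 × £6.28 = £682,070.80.
EBIT = £682,070.80 − £345,100 = £336,970.80. Interest = £120,750.00.
DOL = £682,070.80 ÷ £336,970.80 = 2.0241; DFL = £336,970.80 ÷ £216,220.80 = 1.5585.
DCL = DOL × DFL = 2.0241 × 1.5585 = 3.1546.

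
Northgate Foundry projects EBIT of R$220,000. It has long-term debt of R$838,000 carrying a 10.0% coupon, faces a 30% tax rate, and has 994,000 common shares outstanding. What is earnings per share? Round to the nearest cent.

R$0.10

Pre-tax income = R$220,000 − R$83,800.00 = R$136,200.00.
After tax at 30%: net income = R$136,200.00 × 0.70 = R$95,340.00.
Per share: R$95,340.00 / 994,000 shares = R$0.10.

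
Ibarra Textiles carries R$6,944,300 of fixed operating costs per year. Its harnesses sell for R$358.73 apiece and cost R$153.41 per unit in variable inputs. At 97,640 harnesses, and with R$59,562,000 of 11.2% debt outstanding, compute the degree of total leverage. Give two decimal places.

3.12

Total contribution margin = 97,640 × R$205.32 = R$20,047,444.80.
Subtracting fixed costs: EBIT = R$20,047,444.80 − R$6,944,300 = R$13,103,144.80. Interest = R$6,670,944.00.
DOL = R$20,047,444.80 ÷ R$13,103,144.80 = 1.5300; DFL = R$13,103,144.80 ÷ R$6,432,200.80 = 2.0371.
Combined leverage = 1.5300 × 2.0371 = 3.1168.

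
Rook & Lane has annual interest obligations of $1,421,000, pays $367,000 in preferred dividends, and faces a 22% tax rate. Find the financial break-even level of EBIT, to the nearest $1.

$1,891,513

Preferred dividends are paid after tax, so their pre-tax equivalent is $367,000 ÷ (1 − 0.22) = $470,512.82.
EPS = 0 when EBIT covers interest plus the pre-tax preferred burden: $1,421,000 + $470,512.82 = $1,891,512.82.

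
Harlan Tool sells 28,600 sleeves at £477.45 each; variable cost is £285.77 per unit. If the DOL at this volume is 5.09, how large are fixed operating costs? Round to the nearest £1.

£4,405,025

At 28,600 units, contribution = 28,600 × £191.68 = £5,482,048.00.
DOL = contribution / EBIT, so EBIT = £5,482,048.00 / 5.09 = £1,077,023.18.
Fixed costs = CM − EBIT = £5,482,048.00 − £1,077,023.18 = £4,405,025.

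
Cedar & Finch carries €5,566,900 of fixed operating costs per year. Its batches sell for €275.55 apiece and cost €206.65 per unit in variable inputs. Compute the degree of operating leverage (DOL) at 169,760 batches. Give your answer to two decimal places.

1.91

At 169,760 units, contribution = 169,760 × €68.90 = €11,696,464.00.
Subtracting fixed costs: EBIT = €11,696,464.00 − €5,566,900 = €6,129,564.00.
Degree of operating leverage = €11,696,464.00 / €6,129,564.00 = 1.9082.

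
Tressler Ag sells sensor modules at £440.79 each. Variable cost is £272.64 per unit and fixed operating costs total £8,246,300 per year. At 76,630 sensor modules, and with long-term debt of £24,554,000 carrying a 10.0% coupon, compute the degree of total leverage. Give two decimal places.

5.90

Total contribution margin = 76,630 × £168.15 = £12,885,334.50.
Operating income = contribution − fixed costs = £12,885,334.50 − £8,246,300 = £4,639,034.50. Interest = £2,455,400.00, so EBIT − I = £2,183,634.50.
Degree of total leverage = total CM / (EBIT − interest) = £12,885,334.50 / £2,183,634.50 = 5.9009.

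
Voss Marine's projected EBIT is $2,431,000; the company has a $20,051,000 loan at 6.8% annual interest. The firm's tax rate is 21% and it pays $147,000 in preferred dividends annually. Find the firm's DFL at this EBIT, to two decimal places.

2.76

Annual interest charges come to $1,363,468.00.
Pre-tax preferred-dividend burden = $147,000 ÷ (1 − 0.21) = $186,075.95.
DFL = EBIT ÷ [EBIT − I − D_p/(1−t)] = $2,431,000 ÷ [$2,431,000 − $1,363,468.00 − $186,075.95] = $2,431,000 ÷ $881,456.05 = 2.7579.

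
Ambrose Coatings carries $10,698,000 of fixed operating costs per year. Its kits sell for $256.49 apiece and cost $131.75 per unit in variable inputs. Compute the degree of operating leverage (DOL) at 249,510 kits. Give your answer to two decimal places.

1.52

Contribution at this volume is 249,510 × $124.74 = $31,123,877.40.
EBIT = $31,123,877.40 − $10,698,000 = $20,425,877.40.
Degree of operating leverage = $31,123,877.40 / $20,425,877.40 = 1.5237.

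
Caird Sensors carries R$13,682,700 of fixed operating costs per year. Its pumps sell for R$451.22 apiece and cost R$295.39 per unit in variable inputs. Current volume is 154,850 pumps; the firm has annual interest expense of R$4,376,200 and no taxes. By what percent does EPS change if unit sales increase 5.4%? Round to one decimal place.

Total contribution margin = 154,850 × R$155.83 = R$24,130,275.50.
Operating income = contribution − fixed costs = R$24,130,275.50 − R$13,682,700 = R$10,447,575.50.
Interest = R$4,376,200.00, so EBIT − I = R$6,071,375.50.
Degree of combined leverage = contribution ÷ (EBIT − I) = R$24,130,275.50 ÷ R$6,071,375.50 = 3.9744.
%ΔEPS = DCL × %ΔSales = 3.9744 × +5.4% = +21.5%.

+21.5%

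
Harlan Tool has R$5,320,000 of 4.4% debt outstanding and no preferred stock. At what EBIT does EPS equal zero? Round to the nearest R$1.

Annual interest = 4.4% × R$5,320,000 = R$234,080.00.
Without preferred stock the financial break-even is simply EBIT = interest = R$234,080.00.

R$234,080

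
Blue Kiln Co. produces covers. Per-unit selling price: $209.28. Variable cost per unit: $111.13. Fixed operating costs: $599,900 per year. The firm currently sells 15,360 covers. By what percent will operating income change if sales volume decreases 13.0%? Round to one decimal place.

Total contribution margin = 15,360 × $98.15 = $1,507,584.00.
Subtracting fixed costs: EBIT = $1,507,584.00 − $599,900 = $907,684.00.
DOL = contribution ÷ EBIT = $1,507,584.00 ÷ $907,684.00 = 1.6609.
Operating income changes by 1.6609 × -13.0% = -21.6%.

-21.6%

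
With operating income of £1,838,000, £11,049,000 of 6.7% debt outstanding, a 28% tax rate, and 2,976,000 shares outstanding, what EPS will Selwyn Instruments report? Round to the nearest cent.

£0.27

Interest = £740,283.00, so EBT = £1,838,000 − £740,283.00 = £1,097,717.00.
After tax at 28%: net income = £1,097,717.00 × 0.72 = £790,356.24.
Per share: £790,356.24 / 2,976,000 shares = £0.27.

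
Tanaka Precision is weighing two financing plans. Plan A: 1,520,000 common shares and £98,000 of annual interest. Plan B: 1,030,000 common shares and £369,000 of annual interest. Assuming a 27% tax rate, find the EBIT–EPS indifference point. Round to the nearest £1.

At indifference, (EBIT − 98,000)(1 − t)/1,520,000 = (EBIT − 369,000)(1 − t)/1,030,000.
The (1 − t) factor cancels: (EBIT − 98,000) × 1,030,000 = (EBIT − 369,000) × 1,520,000.
EBIT × (1,520,000 − 1,030,000) = 369,000 × 1,520,000 − 98,000 × 1,030,000 = 459,940,000,000, so EBIT = 459,940,000,000 ÷ 490,000 = 938,653.06.

£938,653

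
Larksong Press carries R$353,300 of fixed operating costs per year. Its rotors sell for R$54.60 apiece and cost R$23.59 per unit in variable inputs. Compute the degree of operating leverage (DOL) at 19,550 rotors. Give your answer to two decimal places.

2.40

Total contribution margin = 19,550 × R$31.01 = R$606,245.50.
EBIT = R$606,245.50 − R$353,300 = R$252,945.50.
Degree of operating leverage = R$606,245.50 / R$252,945.50 = 2.3967.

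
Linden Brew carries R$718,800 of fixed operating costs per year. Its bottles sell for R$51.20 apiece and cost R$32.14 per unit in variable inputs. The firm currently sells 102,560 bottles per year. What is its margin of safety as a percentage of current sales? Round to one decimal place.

63.2%

Each unit contributes R$51.20 − R$32.14 = R$19.06. Break-even units = R$718,800 ÷ R$19.06 = 37,712.49; break-even revenue = 37,712.49 × R$51.20 = R$1,930,879.33.
Actual sales revenue = 102,560 × R$51.20 = R$5,251,072.00.
Margin of safety = (R$5,251,072.00 − R$1,930,879.33) ÷ R$5,251,072.00 = 63.2%.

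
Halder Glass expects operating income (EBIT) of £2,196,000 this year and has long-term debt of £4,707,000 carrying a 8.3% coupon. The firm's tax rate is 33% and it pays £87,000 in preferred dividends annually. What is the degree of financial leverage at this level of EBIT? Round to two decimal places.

1.31

Interest = £390,681.00.
Pre-tax preferred-dividend burden = £87,000 ÷ (1 − 0.33) = £129,850.75.
DFL = EBIT ÷ [EBIT − I − D_p/(1−t)] = £2,196,000 ÷ [£2,196,000 − £390,681.00 − £129,850.75] = £2,196,000 ÷ £1,675,468.25 = 1.3107.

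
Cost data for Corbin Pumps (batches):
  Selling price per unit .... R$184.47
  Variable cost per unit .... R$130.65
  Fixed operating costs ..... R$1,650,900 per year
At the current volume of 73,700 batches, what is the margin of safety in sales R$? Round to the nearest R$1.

Unit CM = price − variable cost = R$184.47 − R$130.65 = R$53.82. Break-even units = R$1,650,900 ÷ R$53.82 = 30,674.47; break-even revenue = 30,674.47 × R$184.47 = R$5,658,519.57.
Actual sales revenue = 73,700 × R$184.47 = R$13,595,439.00.
Margin of safety = R$13,595,439.00 − R$5,658,519.57 = R$7,936,919.

R$7,936,919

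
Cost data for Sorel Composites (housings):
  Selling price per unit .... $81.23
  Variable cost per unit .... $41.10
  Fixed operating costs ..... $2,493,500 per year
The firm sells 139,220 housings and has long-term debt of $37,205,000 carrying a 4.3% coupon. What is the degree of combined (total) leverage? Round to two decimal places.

3.74

Contribution at this volume is 139,220 × $40.13 = $5,586,898.60.
Operating income = contribution − fixed costs = $5,586,898.60 − $2,493,500 = $3,093,398.60. Interest = $1,599,815.00.
DOL = $5,586,898.60 ÷ $3,093,398.60 = 1.8061; DFL = $3,093,398.60 ÷ $1,493,583.60 = 2.0711.
DCL = DOL × DFL = 1.8061 × 2.0711 = 3.7406.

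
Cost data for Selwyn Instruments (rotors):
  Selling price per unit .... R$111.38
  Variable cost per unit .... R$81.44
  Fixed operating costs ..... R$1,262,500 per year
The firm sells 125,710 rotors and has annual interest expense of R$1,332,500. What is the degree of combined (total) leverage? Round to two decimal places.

Total contribution margin = 125,710 × R$29.94 = R$3,763,757.40.
Operating income = contribution − fixed costs = R$3,763,757.40 − R$1,262,500 = R$2,501,257.40. Interest = R$1,332,500.00, so EBIT − I = R$1,168,757.40.
DCL = contribution ÷ (EBIT − I) = R$3,763,757.40 ÷ R$1,168,757.40 = 3.2203.

3.22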